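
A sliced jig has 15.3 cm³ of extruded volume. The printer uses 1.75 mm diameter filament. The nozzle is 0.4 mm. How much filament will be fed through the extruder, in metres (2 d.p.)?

Filament cross-section = π × (1.75/2)² = 2.4053 mm².
Length = 15.3 cm³ / 2.4053 mm² = 15300 / 2.4053 = 6360.95 mm = 6.36 m.

6.36 m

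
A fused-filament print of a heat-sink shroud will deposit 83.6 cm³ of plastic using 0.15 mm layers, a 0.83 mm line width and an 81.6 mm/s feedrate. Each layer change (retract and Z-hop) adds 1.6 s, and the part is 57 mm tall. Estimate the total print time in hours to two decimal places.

2.45 hours

Extrusion cross-section = 0.15 × 0.83 = 0.1245 mm².
Total extruded path = 83600/0.1245 = 671485.9 mm.
Time extruding = 671485.9 / 81.6 = 8229 s.
Layer count = ceil(57 / 0.15) = 380.
Layer-change overhead = 380 × 1.6, so 608 s.
Altogether 8229 + 608 = 8837 s, i.e. 2.45 hours.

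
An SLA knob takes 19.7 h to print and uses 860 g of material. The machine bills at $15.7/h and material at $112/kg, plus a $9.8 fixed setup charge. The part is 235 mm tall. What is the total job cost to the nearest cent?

$415.41

Time charge = 15.7 × 19.7, so $309.29.
Material cost: 112 × 860/1000 → $96.32.
Adding setup: 309.29 + 96.32 + 9.8 → $415.41.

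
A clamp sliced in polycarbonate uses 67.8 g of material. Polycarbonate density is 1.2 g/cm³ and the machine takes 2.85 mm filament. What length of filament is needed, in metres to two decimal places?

8.86 m

Extruded volume: 67.8/1.2 = 56.5 cm³ (56500 mm³).
Cross-section of 2.85 mm filament: π·(2.85/2)² = 6.3794 mm².
L = V/A = 56500/6.3794 = 8856.63 mm → 8.86 m.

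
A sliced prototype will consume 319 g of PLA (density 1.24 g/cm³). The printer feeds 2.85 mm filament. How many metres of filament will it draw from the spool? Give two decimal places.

Volume = 319 g / 1.24 g·cm⁻³ = 257.2581 cm³ = 257258.1 mm³.
Cross-section of 2.85 mm filament: π·(2.85/2)² = 6.3794 mm².
Length = 257258.1 / 6.3794 = 40326.38 mm = 40.33 m.

40.33 m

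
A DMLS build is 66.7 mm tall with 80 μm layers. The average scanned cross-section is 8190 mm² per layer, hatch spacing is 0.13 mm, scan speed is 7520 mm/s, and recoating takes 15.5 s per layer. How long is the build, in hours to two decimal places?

Layer count = ceil(66.7 / 0.08) = 834.
Per-layer scan distance = 8190 / 0.13 = 63000 mm.
Per-layer scan time = 63000 / 7520, so 8.3777 s.
Time per layer: 8.3777 + 15.5 → 23.8777 s.
Build time = 834 × 23.8777 = 19914.0018 s = 5.53 hours.

5.53 hours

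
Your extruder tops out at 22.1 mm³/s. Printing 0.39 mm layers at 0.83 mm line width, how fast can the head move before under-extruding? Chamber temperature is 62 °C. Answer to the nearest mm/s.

A = 0.39 × 0.83, so 0.3237 mm².
Max speed = 22.1 / 0.3237 = 68.27 ≈ 68 mm/s.

68 mm/s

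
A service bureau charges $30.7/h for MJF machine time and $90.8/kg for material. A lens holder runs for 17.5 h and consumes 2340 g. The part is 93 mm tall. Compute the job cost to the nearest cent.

Machine-time cost: 30.7 × 17.5 → $537.25.
Material charge = 90.8 × 2340/1000 = $212.472.
Job cost: 537.25 + 212.472 = 749.722 ≈ $749.72.

$749.72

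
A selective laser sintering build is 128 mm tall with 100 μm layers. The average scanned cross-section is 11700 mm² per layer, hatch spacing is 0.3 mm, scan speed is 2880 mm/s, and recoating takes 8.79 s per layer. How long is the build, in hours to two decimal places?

Number of layers: 128 / 0.1 → 1280 (rounded up).
Scan path per layer = 11700 / 0.3 = 39000 mm.
Per-layer scan time: 39000 / 2880 → 13.5417 s.
Time per layer = 13.5417 + 8.79, so 22.3317 s.
Build time = 1280 × 22.3317 = 28584.576 s = 7.94 hours.

7.94 hours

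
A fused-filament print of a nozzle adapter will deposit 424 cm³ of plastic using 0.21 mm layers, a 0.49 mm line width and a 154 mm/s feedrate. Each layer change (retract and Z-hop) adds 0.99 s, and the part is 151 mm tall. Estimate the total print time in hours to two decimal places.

Bead cross-section = 0.21 × 0.49, so 0.1029 mm².
Total extruded path = 424000/0.1029 = 4120505.3 mm.
Print-move time = 4120505.3 / 154 = 26756.5 s.
Number of layers: 151 / 0.21 → 720 (rounded up).
Non-print overhead = 720 × 0.99 = 712.8 s.
Total = 26756.5 + 712.8 = 27469.3 s = 7.63 hours.

7.63 hours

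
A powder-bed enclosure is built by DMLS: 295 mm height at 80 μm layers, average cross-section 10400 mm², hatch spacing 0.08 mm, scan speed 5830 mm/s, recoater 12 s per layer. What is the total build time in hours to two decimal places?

Layers = ⌈295/0.08⌉ = 3688.
Hatch length per layer: 10400 / 0.08 → 130000 mm.
Scan time per layer: 130000 / 5830 → 22.2985 s.
Time per layer: 22.2985 + 12 → 34.2985 s.
Total: 3688 × 34.2985 s = 126492.868 s → 35.14 hours.

35.14 hours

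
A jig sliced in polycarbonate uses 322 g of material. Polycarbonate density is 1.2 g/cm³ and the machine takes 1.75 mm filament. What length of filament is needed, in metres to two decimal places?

Extruded volume: 322/1.2 = 268.3333 cm³ (268333.3 mm³).
Cross-section of 1.75 mm filament: π·(1.75/2)² = 2.4053 mm².
Length = 268333.3 / 2.4053 = 111559.18 mm = 111.56 m.

111.56 m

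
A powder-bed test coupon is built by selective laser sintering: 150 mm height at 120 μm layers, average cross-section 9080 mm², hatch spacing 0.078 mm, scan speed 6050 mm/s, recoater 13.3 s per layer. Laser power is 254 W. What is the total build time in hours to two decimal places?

Number of layers: 150 / 0.12 → 1250 (rounded up).
Hatch length per layer = 9080 / 0.078 = 116410.3 mm.
Laser time per layer = 116410.3 / 6050, so 19.2414 s.
Time per layer = 19.2414 + 13.3 = 32.5414 s.
Total: 1250 × 32.5414 s = 40676.75 s → 11.30 hours.

11.30 hours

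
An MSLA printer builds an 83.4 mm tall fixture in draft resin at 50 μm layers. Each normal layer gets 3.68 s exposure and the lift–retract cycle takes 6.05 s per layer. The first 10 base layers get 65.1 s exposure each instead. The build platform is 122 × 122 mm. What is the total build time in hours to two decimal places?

4.68 hours

Number of layers: 83.4 / 0.05 → 1668 (rounded up).
Bottom layers = 10 × (65.1 + 6.05) = 711.5 s.
Remaining layers = 1658 × (3.68 + 6.05) = 16132.34 s.
Total = 711.5 + 16132.34 = 16843.84 s = 4.68 hours.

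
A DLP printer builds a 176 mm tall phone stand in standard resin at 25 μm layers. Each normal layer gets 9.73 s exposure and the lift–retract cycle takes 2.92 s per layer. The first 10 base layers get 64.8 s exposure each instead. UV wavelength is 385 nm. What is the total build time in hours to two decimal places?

Layers = ⌈176/0.025⌉ = 7040.
Burn-in layers = 10 × (64.8 + 2.92) = 677.2 s.
Normal layers = 7030 × (9.73 + 2.92), so 88929.5 s.
Sum: 677.2 + 88929.5 = 89606.7 s → 24.89 hours.

24.89 hours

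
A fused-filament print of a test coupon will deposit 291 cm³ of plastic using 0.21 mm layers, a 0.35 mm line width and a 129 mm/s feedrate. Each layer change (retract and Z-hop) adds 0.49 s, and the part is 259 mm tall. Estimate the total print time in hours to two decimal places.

8.69 hours

Line area = 0.21 × 0.35, so 0.0735 mm².
Toolpath length = 291 cm³ / 0.0735 mm² = 291000 / 0.0735 = 3959183.7 mm.
Time extruding = 3959183.7 / 129, so 30691.3 s.
Layers = ⌈259/0.21⌉ = 1234.
Layer-change overhead = 1234 × 0.49 = 604.66 s.
Total = 30691.3 + 604.66 = 31295.96 s = 8.69 hours.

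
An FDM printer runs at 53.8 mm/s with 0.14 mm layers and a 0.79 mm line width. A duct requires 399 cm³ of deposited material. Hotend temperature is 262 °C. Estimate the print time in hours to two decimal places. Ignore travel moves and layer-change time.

Extrusion cross-section: 0.14 × 0.79 → 0.1106 mm².
Total extruded path = 399000/0.1106 = 3607594.9 mm.
Extrusion time = 3607594.9 / 53.8 = 67055.7 s.
In the requested units: 67055.7 s = 18.63 hours.

18.63 hours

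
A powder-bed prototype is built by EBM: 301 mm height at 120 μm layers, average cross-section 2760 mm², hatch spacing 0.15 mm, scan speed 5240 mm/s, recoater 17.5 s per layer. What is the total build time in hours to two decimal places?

Layers = ⌈301/0.12⌉ = 2509.
Hatch length per layer = 2760 / 0.15, so 18400 mm.
Per-layer scan time: 18400 / 5240 → 3.5115 s.
Layer cycle = 3.5115 + 17.5 = 21.0115 s.
Total: 2509 × 21.0115 s = 52717.8535 s → 14.64 hours.

14.64 hours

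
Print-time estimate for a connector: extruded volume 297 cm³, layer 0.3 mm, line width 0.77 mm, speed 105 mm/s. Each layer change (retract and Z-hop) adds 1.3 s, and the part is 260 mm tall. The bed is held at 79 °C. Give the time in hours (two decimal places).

Bead cross-section: 0.3 × 0.77 → 0.231 mm².
Path length: 297000 mm³ / 0.231 mm² → 1285714.3 mm.
Print-move time = 1285714.3 / 105 = 12244.9 s.
Layer count = ceil(260 / 0.3) = 867.
Z-hop total = 867 × 1.3, so 1127.1 s.
Total = 12244.9 + 1127.1 = 13372 s = 3.71 hours.

3.71 hours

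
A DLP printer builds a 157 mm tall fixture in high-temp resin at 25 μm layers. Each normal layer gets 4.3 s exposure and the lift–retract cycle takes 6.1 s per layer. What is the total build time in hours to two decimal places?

Layers = ⌈157/0.025⌉ = 6280.
Per-layer time = 4.3 + 6.1 = 10.4 s.
Build time: 6280 × 10.4 s = 65312 s, i.e. 18.14 hours.

18.14 hours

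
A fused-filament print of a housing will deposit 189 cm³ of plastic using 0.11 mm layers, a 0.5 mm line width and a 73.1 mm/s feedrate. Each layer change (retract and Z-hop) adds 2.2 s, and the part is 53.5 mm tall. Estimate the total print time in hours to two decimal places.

13.36 hours

Line area = 0.11 × 0.5 = 0.055 mm².
Total extruded path = 189000/0.055 = 3436363.6 mm.
Print-move time = 3436363.6 / 73.1 = 47009.1 s.
Layers = ⌈53.5/0.11⌉ = 487.
Non-print overhead = 487 × 2.2 = 1071.4 s.
Total = 47009.1 + 1071.4 = 48080.5 s = 13.36 hours.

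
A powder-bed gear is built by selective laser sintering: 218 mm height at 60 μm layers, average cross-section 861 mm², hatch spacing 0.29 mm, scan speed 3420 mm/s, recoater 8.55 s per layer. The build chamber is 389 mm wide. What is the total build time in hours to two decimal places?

9.51 hours

Layer count = ceil(218 / 0.06) = 3634.
Per-layer scan distance = 861 / 0.29 = 2969 mm.
Scan time per layer: 2969 / 3420 → 0.8681 s.
Layer cycle: 0.8681 + 8.55 → 9.4181 s.
Total: 3634 × 9.4181 s = 34225.3754 s → 9.51 hours.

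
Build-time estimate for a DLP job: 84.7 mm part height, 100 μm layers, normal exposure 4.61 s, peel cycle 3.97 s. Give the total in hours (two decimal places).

2.02 hours

Layers = ⌈84.7/0.1⌉ = 847.
Cycle time = 4.61 + 3.97, so 8.58 s.
Total = 847 × 8.58 = 7267.26 s = 2.02 hours.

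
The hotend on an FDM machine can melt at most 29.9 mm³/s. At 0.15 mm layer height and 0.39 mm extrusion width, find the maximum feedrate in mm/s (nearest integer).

A = 0.15 × 0.39, so 0.0585 mm².
Max speed = 29.9 / 0.0585 = 511.11 ≈ 511 mm/s.

511 mm/s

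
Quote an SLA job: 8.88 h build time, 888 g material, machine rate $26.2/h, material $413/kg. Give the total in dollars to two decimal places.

$599.40

Machine-time cost = 26.2 × 8.88 = $232.656.
Feedstock cost = 413 × 888/1000 = $366.744.
Total = 232.656 + 366.744 = $599.40.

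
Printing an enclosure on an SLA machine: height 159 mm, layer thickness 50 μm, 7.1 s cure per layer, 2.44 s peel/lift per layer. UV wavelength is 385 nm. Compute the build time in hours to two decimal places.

8.43 hours

Layer count = ceil(159 / 0.05) = 3180.
Per-layer time = 7.1 + 2.44 = 9.54 s.
Build time: 3180 × 9.54 s = 30337.2 s, i.e. 8.43 hours.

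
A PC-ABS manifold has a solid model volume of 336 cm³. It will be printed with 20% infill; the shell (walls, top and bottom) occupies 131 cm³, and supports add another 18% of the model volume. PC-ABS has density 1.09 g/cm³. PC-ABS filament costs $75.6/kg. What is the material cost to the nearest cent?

Infill region = 336 − 131 = 205 cm³.
Infill deposited = 0.20 × 205, so 41 cm³.
Support = 0.18 × 336 = 60.48 cm³.
Total printed volume = 131 + 41 + 60.48 = 232.48 cm³.
Mass: 232.48 × 1.09 → 253.4032 g.
At $75.6/kg: 253.4032/1000 × 75.6 = $19.16.

$19.16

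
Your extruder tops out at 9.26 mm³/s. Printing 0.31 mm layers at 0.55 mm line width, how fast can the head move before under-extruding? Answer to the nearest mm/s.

Bead cross-section = 0.31 × 0.55 = 0.1705 mm².
Max speed = 9.26 / 0.1705 = 54.31 ≈ 54 mm/s.

54 mm/s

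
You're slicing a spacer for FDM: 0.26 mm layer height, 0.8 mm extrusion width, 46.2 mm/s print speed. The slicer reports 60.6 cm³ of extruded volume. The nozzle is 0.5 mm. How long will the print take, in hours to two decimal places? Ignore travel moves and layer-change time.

Bead cross-section = 0.26 × 0.8 = 0.208 mm².
Toolpath length = 60.6 cm³ / 0.208 mm² = 60600 / 0.208 = 291346.2 mm.
Time extruding = 291346.2 / 46.2 = 6306.2 s.
Converting: 6306.2 s = 1.75 hours.

1.75 hours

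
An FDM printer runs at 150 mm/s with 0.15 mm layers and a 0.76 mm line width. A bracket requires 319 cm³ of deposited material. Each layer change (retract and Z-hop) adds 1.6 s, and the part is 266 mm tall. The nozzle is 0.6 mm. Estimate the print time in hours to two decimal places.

Line area = 0.15 × 0.76, so 0.114 mm².
Path length: 319000 mm³ / 0.114 mm² → 2798245.6 mm.
Extrusion time = 2798245.6 / 150, so 18655 s.
Number of layers: 266 / 0.15 → 1774 (rounded up).
Layer-change overhead = 1774 × 1.6, so 2838.4 s.
Altogether 18655 + 2838.4 = 21493.4 s, i.e. 5.97 hours.

5.97 hours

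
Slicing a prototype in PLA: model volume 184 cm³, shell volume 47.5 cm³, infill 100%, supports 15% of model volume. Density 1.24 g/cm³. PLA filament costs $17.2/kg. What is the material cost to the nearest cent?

$4.51

Interior volume: 184 − 47.5 → 136.5 cm³.
Infill volume = 1.00 × 136.5, so 136.5 cm³.
Support = 0.15 × 184, so 27.6 cm³.
Total extruded = 47.5 + 136.5 + 27.6 = 211.6 cm³.
Mass = 211.6 × 1.24, so 262.384 g.
At $17.2/kg: 262.384/1000 × 17.2 = $4.51.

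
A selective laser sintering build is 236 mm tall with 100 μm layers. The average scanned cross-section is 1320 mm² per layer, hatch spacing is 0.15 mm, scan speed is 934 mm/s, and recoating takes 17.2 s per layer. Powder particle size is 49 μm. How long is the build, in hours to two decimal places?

17.45 hours

Layer count = ceil(236 / 0.1) = 2360.
Per-layer scan distance = 1320 / 0.15, so 8800 mm.
Scan time per layer: 8800 / 934 → 9.4218 s.
Time per layer: 9.4218 + 17.2 → 26.6218 s.
Total: 2360 × 26.6218 s = 62827.448 s → 17.45 hours.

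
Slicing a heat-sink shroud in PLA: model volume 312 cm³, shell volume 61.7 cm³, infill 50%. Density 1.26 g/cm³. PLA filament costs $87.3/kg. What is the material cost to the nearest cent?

Infill region = 312 − 61.7, so 250.3 cm³.
Deposited infill = 0.50 × 250.3 = 125.15 cm³.
Total extruded = 61.7 + 125.15 = 186.85 cm³.
Mass = 186.85 × 1.26 = 235.431 g.
At $87.3/kg: 235.431/1000 × 87.3 = $20.55.

$20.55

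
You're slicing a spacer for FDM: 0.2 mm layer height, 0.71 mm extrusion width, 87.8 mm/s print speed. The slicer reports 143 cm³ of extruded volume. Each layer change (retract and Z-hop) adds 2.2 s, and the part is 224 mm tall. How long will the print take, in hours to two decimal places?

Extrusion cross-section = 0.2 × 0.71 = 0.142 mm².
Path length: 143000 mm³ / 0.142 mm² → 1007042.3 mm.
Extrusion time = 1007042.3 / 87.8, so 11469.7 s.
Number of layers: 224 / 0.2 → 1120 (rounded up).
Non-print overhead: 1120 × 2.2 → 2464 s.
Altogether 11469.7 + 2464 = 13933.7 s, i.e. 3.87 hours.

3.87 hours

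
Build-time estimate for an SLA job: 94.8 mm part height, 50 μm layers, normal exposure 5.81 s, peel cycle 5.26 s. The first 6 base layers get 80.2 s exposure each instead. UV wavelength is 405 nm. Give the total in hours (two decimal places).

Layers = ⌈94.8/0.05⌉ = 1896.
Bottom layers: 6 × (80.2 + 5.26) → 512.76 s.
Remaining layers = 1890 × (5.81 + 5.26) = 20922.3 s.
Total = 512.76 + 20922.3 = 21435.06 s = 5.95 hours.

5.95 hours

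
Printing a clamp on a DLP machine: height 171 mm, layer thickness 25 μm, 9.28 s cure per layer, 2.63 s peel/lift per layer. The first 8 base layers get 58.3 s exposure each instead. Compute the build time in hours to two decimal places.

22.74 hours

Number of layers: 171 / 0.025 → 6840 (rounded up).
Bottom layers = 8 × (58.3 + 2.63) = 487.44 s.
Remaining layers = 6832 × (9.28 + 2.63) = 81369.12 s.
Sum: 487.44 + 81369.12 = 81856.56 s → 22.74 hours.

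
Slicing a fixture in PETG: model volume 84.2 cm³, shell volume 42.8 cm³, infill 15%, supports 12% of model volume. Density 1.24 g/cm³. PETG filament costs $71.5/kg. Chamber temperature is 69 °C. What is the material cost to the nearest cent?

$5.24

Volume inside the shell = 84.2 − 42.8 = 41.4 cm³.
Infill deposited: 0.15 × 41.4 → 6.21 cm³.
Support = 0.12 × 84.2, so 10.104 cm³.
Deposited volume = 42.8 + 6.21 + 10.104, so 59.114 cm³.
Mass: 59.114 × 1.24 → 73.30136 g.
At $71.5/kg: 73.30136/1000 × 71.5 = $5.24.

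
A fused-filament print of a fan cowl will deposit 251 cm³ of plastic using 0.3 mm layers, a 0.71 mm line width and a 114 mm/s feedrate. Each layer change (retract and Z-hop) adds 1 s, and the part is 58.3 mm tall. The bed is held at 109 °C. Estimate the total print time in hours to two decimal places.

2.93 hours

Bead cross-section = 0.3 × 0.71, so 0.213 mm².
Total extruded path = 251000/0.213 = 1178403.8 mm.
Print-move time = 1178403.8 / 114 = 10336.9 s.
Layer count = ceil(58.3 / 0.3) = 195.
Non-print overhead: 195 × 1 → 195 s.
Altogether 10336.9 + 195 = 10531.9 s, i.e. 2.93 hours.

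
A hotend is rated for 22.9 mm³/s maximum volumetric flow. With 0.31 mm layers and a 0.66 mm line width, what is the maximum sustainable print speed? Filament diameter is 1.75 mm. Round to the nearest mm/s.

A: 0.31 × 0.66 → 0.2046 mm².
Max speed = 22.9 / 0.2046 = 111.93 ≈ 112 mm/s.

112 mm/s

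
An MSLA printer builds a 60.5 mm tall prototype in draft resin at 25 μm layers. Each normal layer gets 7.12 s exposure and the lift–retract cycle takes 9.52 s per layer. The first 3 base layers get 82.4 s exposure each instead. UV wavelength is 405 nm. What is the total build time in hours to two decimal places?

Layer count = ceil(60.5 / 0.025) = 2420.
Bottom layers = 3 × (82.4 + 9.52) = 275.76 s.
Remaining layers = 2417 × (7.12 + 9.52), so 40218.88 s.
Sum: 275.76 + 40218.88 = 40494.64 s → 11.25 hours.

11.25 hours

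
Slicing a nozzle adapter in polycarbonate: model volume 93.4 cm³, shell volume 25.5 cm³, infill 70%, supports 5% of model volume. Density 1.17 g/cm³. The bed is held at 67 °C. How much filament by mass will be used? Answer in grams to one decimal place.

Interior volume = 93.4 − 25.5 = 67.9 cm³.
Infill volume: 0.70 × 67.9 → 47.53 cm³.
Support = 0.05 × 93.4 = 4.67 cm³.
Total printed volume = 25.5 + 47.53 + 4.67, so 77.7 cm³.
Mass = 77.7 × 1.17, so 90.909 g.

90.9 g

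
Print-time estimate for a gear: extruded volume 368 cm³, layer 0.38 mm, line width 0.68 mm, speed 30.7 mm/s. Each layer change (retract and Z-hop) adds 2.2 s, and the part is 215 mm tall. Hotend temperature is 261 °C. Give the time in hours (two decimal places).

13.23 hours

Line area = 0.38 × 0.68, so 0.2584 mm².
Toolpath length = 368 cm³ / 0.2584 mm² = 368000 / 0.2584 = 1424148.6 mm.
Print-move time = 1424148.6 / 30.7, so 46389.2 s.
Layer count = ceil(215 / 0.38) = 566.
Z-hop total: 566 × 2.2 → 1245.2 s.
Total = 46389.2 + 1245.2 = 47634.4 s = 13.23 hours.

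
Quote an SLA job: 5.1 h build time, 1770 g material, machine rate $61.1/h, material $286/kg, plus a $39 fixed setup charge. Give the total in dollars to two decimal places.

$856.83

Machine cost: 61.1 × 5.1 → $311.61.
Feedstock cost = 286 × 1770/1000, so $506.22.
Adding setup: 311.61 + 506.22 + 39 → $856.83.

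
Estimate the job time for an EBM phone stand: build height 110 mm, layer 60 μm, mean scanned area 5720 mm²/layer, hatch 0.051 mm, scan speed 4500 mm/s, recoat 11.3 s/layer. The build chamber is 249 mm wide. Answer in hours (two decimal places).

Number of layers: 110 / 0.06 → 1834 (rounded up).
Per-layer scan distance = 5720 / 0.051 = 112156.9 mm.
Beam time per layer = 112156.9 / 4500, so 24.9238 s.
Per-layer time = 24.9238 + 11.3 = 36.2238 s.
1834 layers × 36.2238 s/layer = 66434.4492 s, i.e. 18.45 hours.

18.45 hours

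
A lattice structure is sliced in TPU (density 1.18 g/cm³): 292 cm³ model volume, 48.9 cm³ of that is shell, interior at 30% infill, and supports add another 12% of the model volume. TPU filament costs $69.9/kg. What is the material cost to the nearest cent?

$12.94

Interior volume: 292 − 48.9 → 243.1 cm³.
Infill volume = 0.30 × 243.1 = 72.93 cm³.
Support: 0.12 × 292 → 35.04 cm³.
Total printed volume: 48.9 + 72.93 + 35.04 → 156.87 cm³.
Mass: 156.87 × 1.18 → 185.1066 g.
At $69.9/kg: 185.1066/1000 × 69.9 = $12.94.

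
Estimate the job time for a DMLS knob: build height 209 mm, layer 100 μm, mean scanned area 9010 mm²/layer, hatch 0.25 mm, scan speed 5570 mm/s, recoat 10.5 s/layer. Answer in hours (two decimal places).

Number of layers: 209 / 0.1 → 2090 (rounded up).
Hatch length per layer = 9010 / 0.25, so 36040 mm.
Per-layer scan time: 36040 / 5570 → 6.4704 s.
Time per layer: 6.4704 + 10.5 → 16.9704 s.
2090 layers × 16.9704 s/layer = 35468.136 s, i.e. 9.85 hours.

9.85 hours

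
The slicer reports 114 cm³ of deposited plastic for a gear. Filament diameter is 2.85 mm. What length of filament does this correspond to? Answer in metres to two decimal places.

A = π r² = π × 1.425² = 6.3794 mm².
L = 114000 mm³ / 6.3794 mm² = 17870.02 mm, i.e. 17.87 m.

17.87 m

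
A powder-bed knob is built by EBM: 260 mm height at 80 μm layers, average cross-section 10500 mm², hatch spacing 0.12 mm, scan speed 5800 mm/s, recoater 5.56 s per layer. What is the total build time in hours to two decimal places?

18.64 hours

Number of layers: 260 / 0.08 → 3250 (rounded up).
Scan path per layer = 10500 / 0.12 = 87500 mm.
Beam time per layer: 87500 / 5800 → 15.0862 s.
Time per layer = 15.0862 + 5.56, so 20.6462 s.
Total: 3250 × 20.6462 s = 67100.15 s → 18.64 hours.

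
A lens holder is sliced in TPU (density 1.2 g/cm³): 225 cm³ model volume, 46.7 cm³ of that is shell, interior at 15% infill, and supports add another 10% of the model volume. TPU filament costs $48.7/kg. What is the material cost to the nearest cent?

$5.61

Interior volume = 225 − 46.7, so 178.3 cm³.
Infill volume = 0.15 × 178.3 = 26.745 cm³.
Support: 0.10 × 225 → 22.5 cm³.
Deposited volume: 46.7 + 26.745 + 22.5 → 95.945 cm³.
Mass = 95.945 × 1.2 = 115.134 g.
At $48.7/kg: 115.134/1000 × 48.7 = $5.61.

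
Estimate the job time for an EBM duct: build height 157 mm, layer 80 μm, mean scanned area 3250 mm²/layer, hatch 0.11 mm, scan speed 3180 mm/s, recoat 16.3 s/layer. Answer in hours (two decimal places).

13.95 hours

Number of layers: 157 / 0.08 → 1963 (rounded up).
Scan path per layer: 3250 / 0.11 → 29545.5 mm.
Scan time per layer = 29545.5 / 3180 = 9.291 s.
Time per layer: 9.291 + 16.3 → 25.591 s.
Build time = 1963 × 25.591 = 50235.133 s = 13.95 hours.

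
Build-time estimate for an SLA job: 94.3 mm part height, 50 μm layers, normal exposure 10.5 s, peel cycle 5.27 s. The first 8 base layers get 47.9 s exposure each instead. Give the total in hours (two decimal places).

Layers = ⌈94.3/0.05⌉ = 1886.
Burn-in layers = 8 × (47.9 + 5.27) = 425.36 s.
Normal layers: 1878 × (10.5 + 5.27) → 29616.06 s.
Total = 425.36 + 29616.06 = 30041.42 s = 8.34 hours.

8.34 hours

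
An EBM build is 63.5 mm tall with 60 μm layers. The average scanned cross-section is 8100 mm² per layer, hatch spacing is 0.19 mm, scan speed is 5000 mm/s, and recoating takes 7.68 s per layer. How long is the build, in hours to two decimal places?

4.77 hours

Layers = ⌈63.5/0.06⌉ = 1059.
Scan path per layer: 8100 / 0.19 → 42631.6 mm.
Per-layer scan time: 42631.6 / 5000 → 8.5263 s.
Per-layer time: 8.5263 + 7.68 → 16.2063 s.
Total: 1059 × 16.2063 s = 17162.4717 s → 4.77 hours.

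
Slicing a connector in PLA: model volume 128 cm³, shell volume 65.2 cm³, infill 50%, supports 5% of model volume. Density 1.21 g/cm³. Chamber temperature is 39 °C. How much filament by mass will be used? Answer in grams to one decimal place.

124.6 g

Volume inside the shell = 128 − 65.2, so 62.8 cm³.
Infill deposited = 0.50 × 62.8 = 31.4 cm³.
Support: 0.05 × 128 → 6.4 cm³.
Total extruded = 65.2 + 31.4 + 6.4, so 103 cm³.
Mass = 103 × 1.21, so 124.63 g.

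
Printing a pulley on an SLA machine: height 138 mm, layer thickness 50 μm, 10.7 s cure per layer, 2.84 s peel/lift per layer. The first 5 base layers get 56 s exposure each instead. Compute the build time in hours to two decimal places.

Layers = ⌈138/0.05⌉ = 2760.
Base layers: 5 × (56 + 2.84) → 294.2 s.
Normal layers = 2755 × (10.7 + 2.84), so 37302.7 s.
Sum: 294.2 + 37302.7 = 37596.9 s → 10.44 hours.

10.44 hours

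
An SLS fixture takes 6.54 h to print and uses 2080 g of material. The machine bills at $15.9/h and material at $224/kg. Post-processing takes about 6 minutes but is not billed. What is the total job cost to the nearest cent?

Time charge = 15.9 × 6.54 = $103.986.
Material charge: 224 × 2080/1000 → $465.92.
Total = 103.986 + 465.92 = 569.906 ≈ $569.91.

$569.91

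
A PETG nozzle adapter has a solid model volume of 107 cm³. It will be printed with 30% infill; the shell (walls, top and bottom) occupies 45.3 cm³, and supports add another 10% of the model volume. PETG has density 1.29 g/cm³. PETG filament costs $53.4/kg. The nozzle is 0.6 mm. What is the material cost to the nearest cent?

Volume inside the shell = 107 − 45.3, so 61.7 cm³.
Deposited infill = 0.30 × 61.7 = 18.51 cm³.
Support = 0.10 × 107 = 10.7 cm³.
Deposited volume: 45.3 + 18.51 + 10.7 → 74.51 cm³.
Mass: 74.51 × 1.29 → 96.1179 g.
At $53.4/kg: 96.1179/1000 × 53.4 = $5.13.

$5.13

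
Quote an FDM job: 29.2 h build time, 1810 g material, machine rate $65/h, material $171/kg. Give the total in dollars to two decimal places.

Machine cost: 65 × 29.2 → $1898.00.
Material cost = 171 × 1810/1000, so $309.51.
Total = 1898.00 + 309.51 = $2207.51.

$2207.51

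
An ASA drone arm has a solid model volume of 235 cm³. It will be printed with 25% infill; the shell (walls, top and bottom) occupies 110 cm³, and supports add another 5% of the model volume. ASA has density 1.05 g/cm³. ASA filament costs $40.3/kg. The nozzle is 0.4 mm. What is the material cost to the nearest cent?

$6.47

Interior volume = 235 − 110, so 125 cm³.
Infill deposited = 0.25 × 125 = 31.25 cm³.
Support = 0.05 × 235, so 11.75 cm³.
Deposited volume = 110 + 31.25 + 11.75, so 153 cm³.
Mass = 153 × 1.05 = 160.65 g.
At $40.3/kg: 160.65/1000 × 40.3 = $6.47.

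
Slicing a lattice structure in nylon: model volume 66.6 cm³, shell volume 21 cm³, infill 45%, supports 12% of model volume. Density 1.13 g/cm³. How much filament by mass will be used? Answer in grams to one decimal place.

Infill region = 66.6 − 21, so 45.6 cm³.
Infill deposited: 0.45 × 45.6 → 20.52 cm³.
Support = 0.12 × 66.6 = 7.992 cm³.
Deposited volume = 21 + 20.52 + 7.992 = 49.512 cm³.
Mass: 49.512 × 1.13 → 55.94856 g.

55.9 g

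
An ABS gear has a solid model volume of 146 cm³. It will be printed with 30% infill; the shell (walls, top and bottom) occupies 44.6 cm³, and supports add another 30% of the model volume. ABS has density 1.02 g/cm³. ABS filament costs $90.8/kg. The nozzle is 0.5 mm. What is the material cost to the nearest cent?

Interior volume: 146 − 44.6 → 101.4 cm³.
Infill deposited = 0.30 × 101.4, so 30.42 cm³.
Support: 0.30 × 146 → 43.8 cm³.
Total printed volume = 44.6 + 30.42 + 43.8, so 118.82 cm³.
Mass = 118.82 × 1.02, so 121.1964 g.
At $90.8/kg: 121.1964/1000 × 90.8 = $11.00.

$11.00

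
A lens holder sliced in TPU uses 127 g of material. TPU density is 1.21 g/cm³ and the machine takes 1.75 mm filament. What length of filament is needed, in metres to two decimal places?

43.64 m

Volume = 127 g / 1.21 g·cm⁻³ = 104.9587 cm³ = 104958.7 mm³.
A = π r² = π × 0.875² = 2.4053 mm².
L = V/A = 104958.7/2.4053 = 43636.43 mm → 43.64 m.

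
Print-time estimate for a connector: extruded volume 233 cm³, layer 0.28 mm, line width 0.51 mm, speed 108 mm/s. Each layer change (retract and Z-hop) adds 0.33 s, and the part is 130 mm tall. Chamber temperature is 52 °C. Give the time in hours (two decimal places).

4.24 hours

Extrusion cross-section = 0.28 × 0.51, so 0.1428 mm².
Total extruded path = 233000/0.1428 = 1631652.7 mm.
Extrusion time = 1631652.7 / 108, so 15107.9 s.
Number of layers: 130 / 0.28 → 465 (rounded up).
Layer-change overhead = 465 × 0.33 = 153.45 s.
Altogether 15107.9 + 153.45 = 15261.35 s, i.e. 4.24 hours.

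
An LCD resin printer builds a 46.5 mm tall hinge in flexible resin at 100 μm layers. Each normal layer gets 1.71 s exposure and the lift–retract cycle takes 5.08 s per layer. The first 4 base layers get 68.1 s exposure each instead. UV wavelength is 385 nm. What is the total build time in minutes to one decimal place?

Layer count = ceil(46.5 / 0.1) = 465.
Bottom layers = 4 × (68.1 + 5.08) = 292.72 s.
Regular layers = 461 × (1.71 + 5.08), so 3130.19 s.
Sum: 292.72 + 3130.19 = 3422.91 s → 57.0 minutes.

57.0 minutes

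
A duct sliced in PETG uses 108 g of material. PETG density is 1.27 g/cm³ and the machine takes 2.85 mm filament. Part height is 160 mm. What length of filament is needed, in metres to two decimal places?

Volume = 108 g / 1.27 g·cm⁻³ = 85.0394 cm³ = 85039.4 mm³.
A = π r² = π × 1.425² = 6.3794 mm².
L = V/A = 85039.4/6.3794 = 13330.31 mm → 13.33 m.

13.33 m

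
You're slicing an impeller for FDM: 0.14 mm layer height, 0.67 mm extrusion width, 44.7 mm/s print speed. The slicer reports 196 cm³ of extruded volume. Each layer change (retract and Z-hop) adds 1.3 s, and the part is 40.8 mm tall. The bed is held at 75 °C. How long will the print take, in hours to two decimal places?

Extrusion cross-section = 0.14 × 0.67 = 0.0938 mm².
Toolpath length = 196 cm³ / 0.0938 mm² = 196000 / 0.0938 = 2089552.2 mm.
Time extruding = 2089552.2 / 44.7 = 46746.1 s.
Number of layers: 40.8 / 0.14 → 292 (rounded up).
Non-print overhead = 292 × 1.3, so 379.6 s.
Total = 46746.1 + 379.6 = 47125.7 s = 13.09 hours.

13.09 hours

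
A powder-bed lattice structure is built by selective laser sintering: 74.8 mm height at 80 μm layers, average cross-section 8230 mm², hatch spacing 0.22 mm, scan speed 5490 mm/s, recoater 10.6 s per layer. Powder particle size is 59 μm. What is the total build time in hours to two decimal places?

4.52 hours

Layers = ⌈74.8/0.08⌉ = 935.
Per-layer scan distance = 8230 / 0.22 = 37409.1 mm.
Laser time per layer = 37409.1 / 5490 = 6.814 s.
Time per layer: 6.814 + 10.6 → 17.414 s.
Build time = 935 × 17.414 = 16282.09 s = 4.52 hours.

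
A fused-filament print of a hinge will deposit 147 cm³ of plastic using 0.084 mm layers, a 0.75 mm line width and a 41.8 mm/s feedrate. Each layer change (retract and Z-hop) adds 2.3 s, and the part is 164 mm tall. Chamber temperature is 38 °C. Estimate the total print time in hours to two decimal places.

16.75 hours

Line area = 0.084 × 0.75 = 0.063 mm².
Toolpath length = 147 cm³ / 0.063 mm² = 147000 / 0.063 = 2333333.3 mm.
Print-move time: 2333333.3 / 41.8 → 55821.4 s.
Number of layers: 164 / 0.084 → 1953 (rounded up).
Z-hop total = 1953 × 2.3, so 4491.9 s.
Total = 55821.4 + 4491.9 = 60313.3 s = 16.75 hours.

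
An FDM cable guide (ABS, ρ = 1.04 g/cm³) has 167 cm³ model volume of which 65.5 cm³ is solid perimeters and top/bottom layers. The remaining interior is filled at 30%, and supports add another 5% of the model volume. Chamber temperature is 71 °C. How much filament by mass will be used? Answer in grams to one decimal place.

Infill region = 167 − 65.5 = 101.5 cm³.
Infill deposited = 0.30 × 101.5, so 30.45 cm³.
Support: 0.05 × 167 → 8.35 cm³.
Total printed volume = 65.5 + 30.45 + 8.35 = 104.3 cm³.
Mass = 104.3 × 1.04, so 108.472 g.

108.5 g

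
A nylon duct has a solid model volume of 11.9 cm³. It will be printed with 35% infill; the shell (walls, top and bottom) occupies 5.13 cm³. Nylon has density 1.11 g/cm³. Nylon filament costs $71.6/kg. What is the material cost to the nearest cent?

$0.60

Interior volume = 11.9 − 5.13, so 6.77 cm³.
Infill volume = 0.35 × 6.77, so 2.3695 cm³.
Total extruded = 5.13 + 2.3695, so 7.4995 cm³.
Mass: 7.4995 × 1.11 → 8.324445 g.
Cost = 8.324445 g / 1000 × $71.6/kg = $0.60.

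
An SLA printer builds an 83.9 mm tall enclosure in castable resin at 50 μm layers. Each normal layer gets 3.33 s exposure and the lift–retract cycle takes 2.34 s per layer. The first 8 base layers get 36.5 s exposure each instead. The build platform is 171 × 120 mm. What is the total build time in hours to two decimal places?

2.72 hours

Layer count = ceil(83.9 / 0.05) = 1678.
Base layers = 8 × (36.5 + 2.34) = 310.72 s.
Normal layers = 1670 × (3.33 + 2.34), so 9468.9 s.
Sum: 310.72 + 9468.9 = 9779.62 s → 2.72 hours.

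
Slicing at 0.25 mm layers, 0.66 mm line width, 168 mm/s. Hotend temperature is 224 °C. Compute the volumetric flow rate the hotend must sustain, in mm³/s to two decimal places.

27.72

Bead cross-section = 0.25 × 0.66 = 0.165 mm².
Volumetric flow = 168 × 0.165 = 27.72 mm³/s.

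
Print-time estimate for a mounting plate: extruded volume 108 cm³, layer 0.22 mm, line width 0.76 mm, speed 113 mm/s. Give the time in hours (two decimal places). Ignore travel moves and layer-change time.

1.59 hours

Extrusion cross-section: 0.22 × 0.76 → 0.1672 mm².
Total extruded path = 108000/0.1672 = 645933 mm.
Time extruding: 645933 / 113 → 5716.2 s.
That's 5716.2 s → 1.59 hours.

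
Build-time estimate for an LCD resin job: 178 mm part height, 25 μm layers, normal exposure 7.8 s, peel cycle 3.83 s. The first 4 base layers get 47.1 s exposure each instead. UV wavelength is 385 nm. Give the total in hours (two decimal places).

Number of layers: 178 / 0.025 → 7120 (rounded up).
Base layers = 4 × (47.1 + 3.83) = 203.72 s.
Regular layers = 7116 × (7.8 + 3.83), so 82759.08 s.
Total = 203.72 + 82759.08 = 82962.8 s = 23.05 hours.

23.05 hours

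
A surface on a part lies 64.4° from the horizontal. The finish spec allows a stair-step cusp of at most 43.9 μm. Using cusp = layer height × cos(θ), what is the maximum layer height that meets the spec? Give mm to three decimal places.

t = h_c / cos θ = 0.0439 / 0.4321 = 0.102 mm.

0.102 mm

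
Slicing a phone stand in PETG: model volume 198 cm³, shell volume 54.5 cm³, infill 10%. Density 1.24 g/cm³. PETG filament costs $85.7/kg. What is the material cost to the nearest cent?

$7.32

Interior volume = 198 − 54.5, so 143.5 cm³.
Infill deposited = 0.10 × 143.5, so 14.35 cm³.
Total printed volume = 54.5 + 14.35, so 68.85 cm³.
Mass: 68.85 × 1.24 → 85.374 g.
Cost = 85.374 g / 1000 × $85.7/kg = $7.32.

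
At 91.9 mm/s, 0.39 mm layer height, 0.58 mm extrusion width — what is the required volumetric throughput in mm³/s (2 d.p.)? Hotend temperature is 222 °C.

20.79

Extrusion cross-section: 0.39 × 0.58 → 0.2262 mm².
Volumetric flow = 91.9 × 0.2262 = 20.79 mm³/s.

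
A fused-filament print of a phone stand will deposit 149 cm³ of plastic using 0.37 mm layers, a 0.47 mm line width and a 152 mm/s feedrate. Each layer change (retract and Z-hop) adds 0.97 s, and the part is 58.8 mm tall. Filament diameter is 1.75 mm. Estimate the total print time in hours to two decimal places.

1.61 hours

Bead cross-section = 0.37 × 0.47 = 0.1739 mm².
Path length: 149000 mm³ / 0.1739 mm² → 856814.3 mm.
Print-move time = 856814.3 / 152 = 5636.9 s.
Number of layers: 58.8 / 0.37 → 159 (rounded up).
Layer-change overhead: 159 × 0.97 → 154.23 s.
Altogether 5636.9 + 154.23 = 5791.13 s, i.e. 1.61 hours.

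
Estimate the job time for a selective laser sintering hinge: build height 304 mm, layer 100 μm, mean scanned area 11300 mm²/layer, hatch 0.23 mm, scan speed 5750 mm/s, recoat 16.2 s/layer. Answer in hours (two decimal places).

20.90 hours

Layers = ⌈304/0.1⌉ = 3040.
Per-layer scan distance: 11300 / 0.23 → 49130.4 mm.
Scan time per layer = 49130.4 / 5750 = 8.5444 s.
Per-layer time: 8.5444 + 16.2 → 24.7444 s.
Total: 3040 × 24.7444 s = 75222.976 s → 20.90 hours.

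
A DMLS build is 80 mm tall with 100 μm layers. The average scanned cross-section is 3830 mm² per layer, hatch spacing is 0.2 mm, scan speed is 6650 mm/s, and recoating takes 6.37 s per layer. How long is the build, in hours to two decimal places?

2.06 hours

Layers = ⌈80/0.1⌉ = 800.
Scan path per layer = 3830 / 0.2, so 19150 mm.
Per-layer scan time = 19150 / 6650, so 2.8797 s.
Layer cycle: 2.8797 + 6.37 → 9.2497 s.
800 layers × 9.2497 s/layer = 7399.76 s, i.e. 2.06 hours.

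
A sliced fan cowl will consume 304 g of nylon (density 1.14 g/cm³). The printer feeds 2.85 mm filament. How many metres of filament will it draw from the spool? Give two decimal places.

41.80 m

Volume = 304 g / 1.14 g·cm⁻³ = 266.6667 cm³ = 266666.7 mm³.
Filament cross-section = π × (2.85/2)² = 6.3794 mm².
L = V/A = 266666.7/6.3794 = 41801.22 mm → 41.80 m.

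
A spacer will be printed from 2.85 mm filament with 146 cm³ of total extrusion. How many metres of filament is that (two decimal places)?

Cross-section of 2.85 mm filament: π·(2.85/2)² = 6.3794 mm².
L = 146000 mm³ / 6.3794 mm² = 22886.16 mm, i.e. 22.89 m.

22.89 m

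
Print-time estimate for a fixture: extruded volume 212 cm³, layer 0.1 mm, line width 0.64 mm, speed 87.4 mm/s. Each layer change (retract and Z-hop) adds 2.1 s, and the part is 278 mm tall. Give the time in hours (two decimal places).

12.15 hours

Extrusion cross-section: 0.1 × 0.64 → 0.064 mm².
Total extruded path = 212000/0.064 = 3312500 mm.
Print-move time = 3312500 / 87.4 = 37900.5 s.
Layer count = ceil(278 / 0.1) = 2780.
Non-print overhead: 2780 × 2.1 → 5838 s.
Total = 37900.5 + 5838 = 43738.5 s = 12.15 hours.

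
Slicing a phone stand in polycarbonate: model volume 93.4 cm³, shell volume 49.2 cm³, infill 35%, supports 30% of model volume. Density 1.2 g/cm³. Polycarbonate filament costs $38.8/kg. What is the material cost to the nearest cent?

$4.32

Volume inside the shell = 93.4 − 49.2, so 44.2 cm³.
Deposited infill: 0.35 × 44.2 → 15.47 cm³.
Support: 0.30 × 93.4 → 28.02 cm³.
Total extruded = 49.2 + 15.47 + 28.02, so 92.69 cm³.
Mass: 92.69 × 1.2 → 111.228 g.
Cost = 111.228 g / 1000 × $38.8/kg = $4.32.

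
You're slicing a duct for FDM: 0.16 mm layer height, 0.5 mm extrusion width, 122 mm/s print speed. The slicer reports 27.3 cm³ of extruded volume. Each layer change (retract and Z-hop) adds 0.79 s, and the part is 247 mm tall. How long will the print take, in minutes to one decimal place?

Bead cross-section = 0.16 × 0.5, so 0.08 mm².
Total extruded path = 27300/0.08 = 341250 mm.
Extrusion time = 341250 / 122, so 2797.1 s.
Number of layers: 247 / 0.16 → 1544 (rounded up).
Layer-change overhead = 1544 × 0.79 = 1219.76 s.
Altogether 2797.1 + 1219.76 = 4016.86 s, i.e. 66.9 minutes.

66.9 minutes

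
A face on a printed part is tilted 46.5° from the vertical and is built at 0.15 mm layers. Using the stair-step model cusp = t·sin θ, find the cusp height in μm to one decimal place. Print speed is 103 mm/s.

sin(46.5°) = 0.7254, so cusp = 0.15 × 0.7254 = 0.10881 mm → 108.8 μm.

108.8 μm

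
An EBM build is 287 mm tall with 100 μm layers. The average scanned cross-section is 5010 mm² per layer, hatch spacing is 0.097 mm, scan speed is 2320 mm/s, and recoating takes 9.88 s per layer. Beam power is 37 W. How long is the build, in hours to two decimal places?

Layer count = ceil(287 / 0.1) = 2870.
Per-layer scan distance: 5010 / 0.097 → 51649.5 mm.
Scan time per layer = 51649.5 / 2320 = 22.2627 s.
Per-layer time = 22.2627 + 9.88 = 32.1427 s.
Build time = 2870 × 32.1427 = 92249.549 s = 25.62 hours.

25.62 hours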